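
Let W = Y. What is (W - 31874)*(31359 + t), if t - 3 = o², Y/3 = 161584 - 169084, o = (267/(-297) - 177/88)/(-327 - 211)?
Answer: -154803206658767062579/90778900608 ≈ -1.7053e+9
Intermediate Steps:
o = 2305/426096 (o = (267*(-1/297) - 177*1/88)/(-538) = (-89/99 - 177/88)*(-1/538) = -2305/792*(-1/538) = 2305/426096 ≈ 0.0054096)
Y = -22500 (Y = 3*(161584 - 169084) = 3*(-7500) = -22500)
W = -22500
t = 544678716673/181557801216 (t = 3 + (2305/426096)² = 3 + 5313025/181557801216 = 544678716673/181557801216 ≈ 3.0000)
(W - 31874)*(31359 + t) = (-22500 - 31874)*(31359 + 544678716673/181557801216) = -54374*5694015767049217/181557801216 = -154803206658767062579/90778900608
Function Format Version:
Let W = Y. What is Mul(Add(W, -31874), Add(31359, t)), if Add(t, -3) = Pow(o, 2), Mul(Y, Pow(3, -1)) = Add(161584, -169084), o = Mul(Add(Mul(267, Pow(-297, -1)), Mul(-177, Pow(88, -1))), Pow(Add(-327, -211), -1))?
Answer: Rational(-154803206658767062579, 90778900608) ≈ -1.7053e+9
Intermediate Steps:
o = Rational(2305, 426096) (o = Mul(Add(Mul(267, Rational(-1, 297)), Mul(-177, Rational(1, 88))), Pow(-538, -1)) = Mul(Add(Rational(-89, 99), Rational(-177, 88)), Rational(-1, 538)) = Mul(Rational(-2305, 792), Rational(-1, 538)) = Rational(2305, 426096) ≈ 0.0054096)
Y = -22500 (Y = Mul(3, Add(161584, -169084)) = Mul(3, -7500) = -22500)
W = -22500
t = Rational(544678716673, 181557801216) (t = Add(3, Pow(Rational(2305, 426096), 2)) = Add(3, Rational(5313025, 181557801216)) = Rational(544678716673, 181557801216) ≈ 3.0000)
Mul(Add(W, -31874), Add(31359, t)) = Mul(Add(-22500, -31874), Add(31359, Rational(544678716673, 181557801216))) = Mul(-54374, Rational(5694015767049217, 181557801216)) = Rational(-154803206658767062579, 90778900608)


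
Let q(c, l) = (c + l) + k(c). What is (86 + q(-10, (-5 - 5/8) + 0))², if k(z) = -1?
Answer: 308025/64 ≈ 4812.9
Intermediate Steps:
q(c, l) = -1 + c + l (q(c, l) = (c + l) - 1 = -1 + c + l)
(86 + q(-10, (-5 - 5/8) + 0))² = (86 + (-1 - 10 + ((-5 - 5/8) + 0)))² = (86 + (-1 - 10 + (-45/8 + 0)))² = (86 + (-1 - 10 - 45/8))² = (86 - 133/8)² = (555/8)² = 308025/64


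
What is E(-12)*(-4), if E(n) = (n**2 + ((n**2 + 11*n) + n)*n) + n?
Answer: -528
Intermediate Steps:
E(n) = n + n**2 + n*(n**2 + 12*n) (E(n) = (n**2 + (n**2 + 12*n)*n) + n = (n**2 + n*(n**2 + 12*n)) + n = n + n**2 + n*(n**2 + 12*n))
E(-12)*(-4) = -12*(1 + (-12)**2 + 13*(-12))*(-4) = -12*(1 + 144 - 156)*(-4) = -12*(-11)*(-4) = 132*(-4) = -528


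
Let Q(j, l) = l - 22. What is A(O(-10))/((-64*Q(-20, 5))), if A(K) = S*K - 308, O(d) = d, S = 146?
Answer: -13/8 ≈ -1.6250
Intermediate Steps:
Q(j, l) = -22 + l
A(K) = -308 + 146*K (A(K) = 146*K - 308 = -308 + 146*K)
A(O(-10))/((-64*Q(-20, 5))) = (-308 + 146*(-10))/((-64*(-22 + 5))) = (-308 - 1460)/((-64*(-17))) = -1768/1088 = -1768*1/1088 = -13/8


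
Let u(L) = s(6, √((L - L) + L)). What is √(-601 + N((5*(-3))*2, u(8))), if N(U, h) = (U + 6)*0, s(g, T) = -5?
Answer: I*√601 ≈ 24.515*I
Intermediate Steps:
u(L) = -5
N(U, h) = 0 (N(U, h) = (6 + U)*0 = 0)
√(-601 + N((5*(-3))*2, u(8))) = √(-601 + 0) = √(-601) = I*√601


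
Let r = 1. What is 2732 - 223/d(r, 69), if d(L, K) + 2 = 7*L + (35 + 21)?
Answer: 166429/61 ≈ 2728.3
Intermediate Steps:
d(L, K) = 54 + 7*L (d(L, K) = -2 + (7*L + (35 + 21)) = -2 + (7*L + 56) = -2 + (56 + 7*L) = 54 + 7*L)
2732 - 223/d(r, 69) = 2732 - 223/(54 + 7*1) = 2732 - 223/(54 + 7) = 2732 - 223/61 = 166429/61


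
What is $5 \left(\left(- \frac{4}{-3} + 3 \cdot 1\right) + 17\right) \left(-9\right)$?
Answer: $-960$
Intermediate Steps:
$5 \left(\left(- \frac{4}{-3} + 3 \cdot 1\right) + 17\right) \left(-9\right) = 5 \left(\left(\left(-4\right) \left(- \frac{1}{3}\right) + 3\right) + 17\right) \left(-9\right) = 5 \left(\left(\frac{4}{3} + 3\right) + 17\right) \left(-9\right) = 5 \left(\frac{13}{3} + 17\right) \left(-9\right) = 5 \cdot \frac{64}{3} \left(-9\right) = 5 \left(-192\right) = -960$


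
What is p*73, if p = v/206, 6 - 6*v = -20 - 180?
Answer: 73/6 ≈ 12.167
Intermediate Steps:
v = 103/3 (v = 1 - (-20 - 180)/6 = 1 - ⅙*(-200) = 1 + 100/3 = 103/3 ≈ 34.333)
p = ⅙ (p = (103/3)/206 = (103/3)*(1/206) = ⅙ ≈ 0.16667)
p*73 = (⅙)*73 = 73/6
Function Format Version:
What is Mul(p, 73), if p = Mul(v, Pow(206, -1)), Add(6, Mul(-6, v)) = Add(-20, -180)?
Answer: Rational(73, 6) ≈ 12.167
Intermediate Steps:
v = Rational(103, 3) (v = Add(1, Mul(Rational(-1, 6), Add(-20, -180))) = Add(1, Mul(Rational(-1, 6), -200)) = Add(1, Rational(100, 3)) = Rational(103, 3) ≈ 34.333)
p = Rational(1, 6) (p = Mul(Rational(103, 3), Pow(206, -1)) = Mul(Rational(103, 3), Rational(1, 206)) = Rational(1, 6) ≈ 0.16667)
Mul(p, 73) = Mul(Rational(1, 6), 73) = Rational(73, 6)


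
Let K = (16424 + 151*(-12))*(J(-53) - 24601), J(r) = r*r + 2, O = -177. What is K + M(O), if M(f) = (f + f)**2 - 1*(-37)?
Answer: -318270127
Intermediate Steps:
M(f) = 37 + 4*f**2 (M(f) = (2*f)**2 + 37 = 4*f**2 + 37 = 37 + 4*f**2)
J(r) = 2 + r**2 (J(r) = r**2 + 2 = 2 + r**2)
K = -318395480 (K = (16424 + 151*(-12))*((2 + (-53)**2) - 24601) = (16424 - 1812)*((2 + 2809) - 24601) = 14612*(2811 - 24601) = 14612*(-21790) = -318395480)
K + M(O) = -318395480 + (37 + 4*(-177)**2) = -318395480 + (37 + 4*31329) = -318395480 + (37 + 125316) = -318395480 + 125353 = -318270127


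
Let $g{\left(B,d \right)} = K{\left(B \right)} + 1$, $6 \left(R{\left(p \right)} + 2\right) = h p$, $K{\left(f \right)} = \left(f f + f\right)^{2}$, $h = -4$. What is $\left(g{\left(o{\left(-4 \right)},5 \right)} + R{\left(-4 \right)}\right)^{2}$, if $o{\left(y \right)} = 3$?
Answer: $\frac{190969}{9} \approx 21219.0$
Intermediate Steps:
$K{\left(f \right)} = \left(f + f^{2}\right)^{2}$ ($K{\left(f \right)} = \left(f^{2} + f\right)^{2} = \left(f + f^{2}\right)^{2}$)
$R{\left(p \right)} = -2 - \frac{2 p}{3}$ ($R{\left(p \right)} = -2 + \frac{\left(-4\right) p}{6} = -2 - \frac{2 p}{3}$)
$g{\left(B,d \right)} = 1 + B^{2} \left(1 + B\right)^{2}$ ($g{\left(B,d \right)} = B^{2} \left(1 + B\right)^{2} + 1 = 1 + B^{2} \left(1 + B\right)^{2}$)
$\left(g{\left(o{\left(-4 \right)},5 \right)} + R{\left(-4 \right)}\right)^{2} = \left(\left(1 + 3^{2} \left(1 + 3\right)^{2}\right) - - \frac{2}{3}\right)^{2} = \left(\left(1 + 9 \cdot 4^{2}\right) + \left(-2 + \frac{8}{3}\right)\right)^{2} = \left(\left(1 + 9 \cdot 16\right) + \frac{2}{3}\right)^{2} = \left(\left(1 + 144\right) + \frac{2}{3}\right)^{2} = \left(145 + \frac{2}{3}\right)^{2} = \left(\frac{437}{3}\right)^{2} = \frac{190969}{9}$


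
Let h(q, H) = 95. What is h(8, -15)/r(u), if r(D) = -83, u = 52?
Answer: -95/83 ≈ -1.1446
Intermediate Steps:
h(8, -15)/r(u) = 95/(-83) = 95*(-1/83) = -95/83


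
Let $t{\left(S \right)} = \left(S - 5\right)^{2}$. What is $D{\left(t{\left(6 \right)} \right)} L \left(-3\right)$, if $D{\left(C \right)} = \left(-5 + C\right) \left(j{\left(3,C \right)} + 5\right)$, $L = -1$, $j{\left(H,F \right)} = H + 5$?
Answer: $-156$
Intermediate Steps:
$j{\left(H,F \right)} = 5 + H$
$t{\left(S \right)} = \left(-5 + S\right)^{2}$
$D{\left(C \right)} = -65 + 13 C$ ($D{\left(C \right)} = \left(-5 + C\right) \left(\left(5 + 3\right) + 5\right) = \left(-5 + C\right) \left(8 + 5\right) = \left(-5 + C\right) 13 = -65 + 13 C$)
$D{\left(t{\left(6 \right)} \right)} L \left(-3\right) = \left(-65 + 13 \left(-5 + 6\right)^{2}\right) \left(-1\right) \left(-3\right) = \left(-65 + 13 \cdot 1^{2}\right) \left(-1\right) \left(-3\right) = \left(-65 + 13 \cdot 1\right) \left(-1\right) \left(-3\right) = \left(-65 + 13\right) \left(-1\right) \left(-3\right) = \left(-52\right) \left(-1\right) \left(-3\right) = 52 \left(-3\right) = -156$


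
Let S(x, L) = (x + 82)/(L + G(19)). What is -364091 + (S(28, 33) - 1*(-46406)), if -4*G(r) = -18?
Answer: -4765231/15 ≈ -3.1768e+5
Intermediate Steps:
G(r) = 9/2 (G(r) = -1/4*(-18) = 9/2)
S(x, L) = (82 + x)/(9/2 + L) (S(x, L) = (x + 82)/(L + 9/2) = (82 + x)/(9/2 + L))
-364091 + (S(28, 33) - 1*(-46406)) = -364091 + (2*(82 + 28)/(9 + 2*33) - 1*(-46406)) = -364091 + (2*110/(9 + 66) + 46406) = -364091 + (2*110/75 + 46406) = -364091 + (2*(1/75)*110 + 46406) = -364091 + (44/15 + 46406) = -364091 + 696134/15 = -4765231/15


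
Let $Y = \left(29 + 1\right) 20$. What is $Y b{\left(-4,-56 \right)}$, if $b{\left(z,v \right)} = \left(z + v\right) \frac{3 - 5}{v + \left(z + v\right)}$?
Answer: $- \frac{18000}{29} \approx -620.69$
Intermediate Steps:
$Y = 600$ ($Y = 30 \cdot 20 = 600$)
$b{\left(z,v \right)} = - \frac{2 \left(v + z\right)}{z + 2 v}$ ($b{\left(z,v \right)} = \left(v + z\right) \left(- \frac{2}{v + \left(v + z\right)}\right) = \left(v + z\right) \left(- \frac{2}{z + 2 v}\right) = - \frac{2 \left(v + z\right)}{z + 2 v}$)
$Y b{\left(-4,-56 \right)} = 600 \frac{2 \left(\left(-1\right) \left(-56\right) - -4\right)}{-4 + 2 \left(-56\right)} = 600 \frac{2 \left(56 + 4\right)}{-4 - 112} = 600 \cdot 2 \frac{1}{-116} \cdot 60 = 600 \cdot 2 \left(- \frac{1}{116}\right) 60 = 600 \left(- \frac{30}{29}\right) = - \frac{18000}{29}$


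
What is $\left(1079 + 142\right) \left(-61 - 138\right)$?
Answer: $-242979$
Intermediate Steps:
$\left(1079 + 142\right) \left(-61 - 138\right) = 1221 \left(-61 - 138\right) = 1221 \left(-199\right) = -242979$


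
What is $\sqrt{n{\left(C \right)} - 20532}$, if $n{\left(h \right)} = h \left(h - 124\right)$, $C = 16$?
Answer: $2 i \sqrt{5565} \approx 149.2 i$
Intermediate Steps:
$n{\left(h \right)} = h \left(-124 + h\right)$
$\sqrt{n{\left(C \right)} - 20532} = \sqrt{16 \left(-124 + 16\right) - 20532} = \sqrt{16 \left(-108\right) - 20532} = \sqrt{-1728 - 20532} = \sqrt{-22260} = 2 i \sqrt{5565}$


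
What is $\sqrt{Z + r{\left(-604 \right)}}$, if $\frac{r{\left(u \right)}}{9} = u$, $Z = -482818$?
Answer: $i \sqrt{488254} \approx 698.75 i$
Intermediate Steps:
$r{\left(u \right)} = 9 u$
$\sqrt{Z + r{\left(-604 \right)}} = \sqrt{-482818 + 9 \left(-604\right)} = \sqrt{-482818 - 5436} = \sqrt{-488254} = i \sqrt{488254}$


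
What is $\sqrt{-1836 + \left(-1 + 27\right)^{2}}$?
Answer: $2 i \sqrt{290} \approx 34.059 i$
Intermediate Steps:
$\sqrt{-1836 + \left(-1 + 27\right)^{2}} = \sqrt{-1836 + 26^{2}} = \sqrt{-1836 + 676} = \sqrt{-1160} = 2 i \sqrt{290}$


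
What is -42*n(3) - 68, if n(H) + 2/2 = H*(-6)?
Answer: 730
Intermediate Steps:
n(H) = -1 - 6*H (n(H) = -1 + H*(-6) = -1 - 6*H)
-42*n(3) - 68 = -42*(-1 - 6*3) - 68 = -42*(-1 - 18) - 68 = -42*(-19) - 68 = 798 - 68 = 730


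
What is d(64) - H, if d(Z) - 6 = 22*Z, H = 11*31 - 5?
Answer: 1078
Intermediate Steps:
H = 336 (H = 341 - 5 = 336)
d(Z) = 6 + 22*Z
d(64) - H = (6 + 22*64) - 1*336 = (6 + 1408) - 336 = 1414 - 336 = 1078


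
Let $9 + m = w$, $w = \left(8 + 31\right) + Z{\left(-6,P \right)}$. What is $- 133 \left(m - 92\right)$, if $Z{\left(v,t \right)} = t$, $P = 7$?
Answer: $7315$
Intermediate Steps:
$w = 46$ ($w = \left(8 + 31\right) + 7 = 39 + 7 = 46$)
$m = 37$ ($m = -9 + 46 = 37$)
$- 133 \left(m - 92\right) = - 133 \left(37 - 92\right) = \left(-133\right) \left(-55\right) = 7315$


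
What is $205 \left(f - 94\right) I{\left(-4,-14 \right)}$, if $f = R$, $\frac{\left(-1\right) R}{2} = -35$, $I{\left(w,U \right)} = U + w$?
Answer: $88560$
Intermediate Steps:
$R = 70$ ($R = \left(-2\right) \left(-35\right) = 70$)
$f = 70$
$205 \left(f - 94\right) I{\left(-4,-14 \right)} = 205 \left(70 - 94\right) \left(-14 - 4\right) = 205 \left(-24\right) \left(-18\right) = \left(-4920\right) \left(-18\right) = 88560$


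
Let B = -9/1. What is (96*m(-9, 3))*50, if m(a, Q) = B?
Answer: -43200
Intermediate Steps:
B = -9 (B = -9*1 = -9)
m(a, Q) = -9
(96*m(-9, 3))*50 = (96*(-9))*50 = -864*50 = -43200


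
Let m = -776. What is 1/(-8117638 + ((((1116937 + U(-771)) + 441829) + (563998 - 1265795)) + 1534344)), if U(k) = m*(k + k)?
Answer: -1/4529733 ≈ -2.2076e-7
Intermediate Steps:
U(k) = -1552*k (U(k) = -776*(k + k) = -1552*k)
1/(-8117638 + ((((1116937 + U(-771)) + 441829) + (563998 - 1265795)) + 1534344)) = 1/(-8117638 + ((((1116937 - 1552*(-771)) + 441829) + (563998 - 1265795)) + 1534344)) = 1/(-8117638 + ((((1116937 + 1196592) + 441829) - 701797) + 1534344)) = 1/(-8117638 + (((2313529 + 441829) - 701797) + 1534344)) = 1/(-8117638 + ((2755358 - 701797) + 1534344)) = 1/(-8117638 + (2053561 + 1534344)) = 1/(-8117638 + 3587905) = 1/(-4529733) = -1/4529733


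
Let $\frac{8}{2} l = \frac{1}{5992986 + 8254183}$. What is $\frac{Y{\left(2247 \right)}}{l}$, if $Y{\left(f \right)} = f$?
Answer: $128053554972$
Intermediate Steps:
$l = \frac{1}{56988676}$ ($l = \frac{1}{4 \left(5992986 + 8254183\right)} = \frac{1}{4 \cdot 14247169} = \frac{1}{4} \cdot \frac{1}{14247169} = \frac{1}{56988676} \approx 1.7547 \cdot 10^{-8}$)
$\frac{Y{\left(2247 \right)}}{l} = 2247 \frac{1}{\frac{1}{56988676}} = 2247 \cdot 56988676 = 128053554972$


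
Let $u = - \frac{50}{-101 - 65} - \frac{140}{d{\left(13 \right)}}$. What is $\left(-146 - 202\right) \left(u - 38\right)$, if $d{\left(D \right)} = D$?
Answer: $\frac{18199356}{1079} \approx 16867.0$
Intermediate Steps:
$u = - \frac{11295}{1079}$ ($u = - \frac{50}{-101 - 65} - \frac{140}{13} = - \frac{50}{-166} - \frac{140}{13} = \left(-50\right) \left(- \frac{1}{166}\right) - \frac{140}{13} = \frac{25}{83} - \frac{140}{13} = - \frac{11295}{1079} \approx -10.468$)
$\left(-146 - 202\right) \left(u - 38\right) = \left(-146 - 202\right) \left(- \frac{11295}{1079} - 38\right) = \left(-348\right) \left(- \frac{52297}{1079}\right) = \frac{18199356}{1079}$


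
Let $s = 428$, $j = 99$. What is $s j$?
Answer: $42372$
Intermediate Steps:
$s j = 428 \cdot 99 = 42372$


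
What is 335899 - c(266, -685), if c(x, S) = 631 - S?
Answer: 334583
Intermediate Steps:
335899 - c(266, -685) = 335899 - (631 - 1*(-685)) = 335899 - (631 + 685) = 335899 - 1*1316 = 335899 - 1316 = 334583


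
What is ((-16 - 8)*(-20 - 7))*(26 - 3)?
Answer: 14904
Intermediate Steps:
((-16 - 8)*(-20 - 7))*(26 - 3) = -24*(-27)*23 = 648*23 = 14904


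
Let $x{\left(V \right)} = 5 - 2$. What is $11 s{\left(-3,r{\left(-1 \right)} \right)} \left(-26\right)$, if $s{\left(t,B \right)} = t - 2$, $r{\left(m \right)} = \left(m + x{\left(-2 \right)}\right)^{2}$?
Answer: $1430$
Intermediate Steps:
$x{\left(V \right)} = 3$
$r{\left(m \right)} = \left(3 + m\right)^{2}$ ($r{\left(m \right)} = \left(m + 3\right)^{2} = \left(3 + m\right)^{2}$)
$s{\left(t,B \right)} = -2 + t$
$11 s{\left(-3,r{\left(-1 \right)} \right)} \left(-26\right) = 11 \left(-2 - 3\right) \left(-26\right) = 11 \left(-5\right) \left(-26\right) = \left(-55\right) \left(-26\right) = 1430$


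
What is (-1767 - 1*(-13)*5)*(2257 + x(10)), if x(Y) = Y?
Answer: -3858434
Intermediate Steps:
(-1767 - 1*(-13)*5)*(2257 + x(10)) = (-1767 - 1*(-13)*5)*(2257 + 10) = (-1767 + 13*5)*2267 = (-1767 + 65)*2267 = -1702*2267 = -3858434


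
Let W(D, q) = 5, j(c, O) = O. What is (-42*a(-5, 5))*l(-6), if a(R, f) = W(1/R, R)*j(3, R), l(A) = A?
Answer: -6300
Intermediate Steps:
a(R, f) = 5*R
(-42*a(-5, 5))*l(-6) = -210*(-5)*(-6) = -42*(-25)*(-6) = 1050*(-6) = -6300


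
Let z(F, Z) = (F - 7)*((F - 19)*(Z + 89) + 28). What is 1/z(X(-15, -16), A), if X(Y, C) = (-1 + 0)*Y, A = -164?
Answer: 1/2624 ≈ 0.00038110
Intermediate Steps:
X(Y, C) = -Y
z(F, Z) = (-7 + F)*(28 + (-19 + F)*(89 + Z)) (z(F, Z) = (-7 + F)*((-19 + F)*(89 + Z) + 28) = (-7 + F)*(28 + (-19 + F)*(89 + Z)))
1/z(X(-15, -16), A) = 1/(11641 - (-2286)*(-15) + 89*(-1*(-15))**2 + 133*(-164) - 164*(-1*(-15))**2 - 26*(-1*(-15))*(-164)) = 1/(11641 - 2286*15 + 89*15**2 - 21812 - 164*15**2 - 26*15*(-164)) = 1/(11641 - 34290 + 89*225 - 21812 - 164*225 + 63960) = 1/(11641 - 34290 + 20025 - 21812 - 36900 + 63960) = 1/2624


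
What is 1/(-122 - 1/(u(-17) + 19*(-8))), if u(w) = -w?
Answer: -135/16469 ≈ -0.0081972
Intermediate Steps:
1/(-122 - 1/(u(-17) + 19*(-8))) = 1/(-122 - 1/(-1*(-17) + 19*(-8))) = 1/(-122 - 1/(17 - 152)) = 1/(-122 - 1/(-135)) = 1/(-122 - 1*(-1/135)) = 1/(-122 + 1/135) = 1/(-16469/135) = -135/16469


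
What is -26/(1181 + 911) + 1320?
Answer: 1380707/1046 ≈ 1320.0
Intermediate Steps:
-26/(1181 + 911) + 1320 = -26/2092 + 1320 = -26*1/2092 + 1320 = -13/1046 + 1320 = 1380707/1046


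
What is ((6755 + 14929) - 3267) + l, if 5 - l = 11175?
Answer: 7247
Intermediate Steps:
l = -11170 (l = 5 - 1*11175 = 5 - 11175 = -11170)
((6755 + 14929) - 3267) + l = ((6755 + 14929) - 3267) - 11170 = (21684 - 3267) - 11170 = 18417 - 11170 = 7247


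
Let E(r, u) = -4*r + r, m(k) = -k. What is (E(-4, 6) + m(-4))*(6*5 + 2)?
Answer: 512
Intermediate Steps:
E(r, u) = -3*r
(E(-4, 6) + m(-4))*(6*5 + 2) = (-3*(-4) - 1*(-4))*(6*5 + 2) = (12 + 4)*(30 + 2) = 16*32 = 512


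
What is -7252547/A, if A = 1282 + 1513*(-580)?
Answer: 7252547/876258 ≈ 8.2767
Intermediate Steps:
A = -876258 (A = 1282 - 877540 = -876258)
-7252547/A = -7252547/(-876258) = -7252547*(-1/876258) = 7252547/876258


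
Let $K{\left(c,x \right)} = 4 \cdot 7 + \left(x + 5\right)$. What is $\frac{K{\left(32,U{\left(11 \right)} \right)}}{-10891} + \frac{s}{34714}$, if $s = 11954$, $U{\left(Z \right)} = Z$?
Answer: $\frac{64331799}{189035087} \approx 0.34032$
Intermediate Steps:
$K{\left(c,x \right)} = 33 + x$ ($K{\left(c,x \right)} = 28 + \left(5 + x\right) = 33 + x$)
$\frac{K{\left(32,U{\left(11 \right)} \right)}}{-10891} + \frac{s}{34714} = \frac{33 + 11}{-10891} + \frac{11954}{34714} = 44 \left(- \frac{1}{10891}\right) + 11954 \cdot \frac{1}{34714} = - \frac{44}{10891} + \frac{5977}{17357} = \frac{64331799}{189035087}$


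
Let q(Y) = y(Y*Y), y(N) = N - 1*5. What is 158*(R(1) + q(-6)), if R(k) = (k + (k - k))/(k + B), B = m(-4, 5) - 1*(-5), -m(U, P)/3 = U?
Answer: 44161/9 ≈ 4906.8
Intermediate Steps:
m(U, P) = -3*U
y(N) = -5 + N (y(N) = N - 5 = -5 + N)
q(Y) = -5 + Y² (q(Y) = -5 + Y*Y = -5 + Y²)
B = 17 (B = -3*(-4) - 1*(-5) = 12 + 5 = 17)
R(k) = k/(17 + k) (R(k) = (k + (k - k))/(k + 17) = (k + 0)/(17 + k) = k/(17 + k))
158*(R(1) + q(-6)) = 158*(1/(17 + 1) + (-5 + (-6)²)) = 158*(1/18 + (-5 + 36)) = 158*(1*(1/18) + 31) = 158*(1/18 + 31) = 158*(559/18) = 44161/9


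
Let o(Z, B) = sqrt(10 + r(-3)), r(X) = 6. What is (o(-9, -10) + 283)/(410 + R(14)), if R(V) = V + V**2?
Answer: 287/620 ≈ 0.46290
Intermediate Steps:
o(Z, B) = 4 (o(Z, B) = sqrt(10 + 6) = sqrt(16) = 4)
(o(-9, -10) + 283)/(410 + R(14)) = (4 + 283)/(410 + 14*(1 + 14)) = 287/(410 + 14*15) = 287/(410 + 210) = 287/620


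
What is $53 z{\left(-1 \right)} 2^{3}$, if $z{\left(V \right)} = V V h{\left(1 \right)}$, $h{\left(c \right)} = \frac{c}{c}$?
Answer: $424$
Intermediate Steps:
$h{\left(c \right)} = 1$
$z{\left(V \right)} = V^{2}$ ($z{\left(V \right)} = V V 1 = V^{2} \cdot 1 = V^{2}$)
$53 z{\left(-1 \right)} 2^{3} = 53 \left(-1\right)^{2} \cdot 2^{3} = 53 \cdot 1 \cdot 8 = 53 \cdot 8 = 424$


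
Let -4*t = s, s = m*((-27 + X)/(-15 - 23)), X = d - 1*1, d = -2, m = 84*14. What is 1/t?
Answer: -19/4410 ≈ -0.0043084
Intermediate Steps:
m = 1176
X = -3 (X = -2 - 1*1 = -2 - 1 = -3)
s = 17640/19 (s = 1176*((-27 - 3)/(-15 - 23)) = 1176*(-30/(-38)) = 1176*(-30*(-1/38)) = 1176*(15/19) = 17640/19 ≈ 928.42)
t = -4410/19 (t = -¼*17640/19 = -4410/19 ≈ -232.11)
1/t = 1/(-4410/19) = -19/4410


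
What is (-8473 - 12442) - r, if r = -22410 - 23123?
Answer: 24618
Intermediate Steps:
r = -45533
(-8473 - 12442) - r = (-8473 - 12442) - 1*(-45533) = -20915 + 45533 = 24618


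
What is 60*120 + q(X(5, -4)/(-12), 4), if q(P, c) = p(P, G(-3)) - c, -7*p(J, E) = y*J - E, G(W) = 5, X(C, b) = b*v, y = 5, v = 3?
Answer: 7196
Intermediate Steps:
X(C, b) = 3*b (X(C, b) = b*3 = 3*b)
p(J, E) = -5*J/7 + E/7 (p(J, E) = -(5*J - E)/7 = -(-E + 5*J)/7 = -5*J/7 + E/7)
q(P, c) = 5/7 - c - 5*P/7 (q(P, c) = (-5*P/7 + (⅐)*5) - c = (-5*P/7 + 5/7) - c = (5/7 - 5*P/7) - c = 5/7 - c - 5*P/7)
60*120 + q(X(5, -4)/(-12), 4) = 60*120 + (5/7 - 1*4 - 5*3*(-4)/(7*(-12))) = 7200 + (5/7 - 4 - (-60)*(-1)/(7*12)) = 7200 + (5/7 - 4 - 5/7*1) = 7200 + (5/7 - 4 - 5/7) = 7200 - 4 = 7196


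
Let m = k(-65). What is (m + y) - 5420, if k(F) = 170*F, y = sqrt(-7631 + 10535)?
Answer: -16470 + 22*sqrt(6) ≈ -16416.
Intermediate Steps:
y = 22*sqrt(6) (y = sqrt(2904) = 22*sqrt(6) ≈ 53.889)
m = -11050 (m = 170*(-65) = -11050)
(m + y) - 5420 = (-11050 + 22*sqrt(6)) - 5420 = -16470 + 22*sqrt(6)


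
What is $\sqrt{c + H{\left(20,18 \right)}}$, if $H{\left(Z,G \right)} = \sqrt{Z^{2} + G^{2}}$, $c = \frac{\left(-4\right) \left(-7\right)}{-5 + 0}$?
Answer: $\frac{\sqrt{-140 + 50 \sqrt{181}}}{5} \approx 4.616$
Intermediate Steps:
$c = - \frac{28}{5}$ ($c = \frac{28}{-5} = 28 \left(- \frac{1}{5}\right) = - \frac{28}{5} \approx -5.6$)
$H{\left(Z,G \right)} = \sqrt{G^{2} + Z^{2}}$
$\sqrt{c + H{\left(20,18 \right)}} = \sqrt{- \frac{28}{5} + \sqrt{18^{2} + 20^{2}}} = \sqrt{- \frac{28}{5} + \sqrt{324 + 400}} = \sqrt{- \frac{28}{5} + \sqrt{724}} = \sqrt{- \frac{28}{5} + 2 \sqrt{181}}$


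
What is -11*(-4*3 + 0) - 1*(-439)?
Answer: 571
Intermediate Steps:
-11*(-4*3 + 0) - 1*(-439) = -11*(-12 + 0) + 439 = -11*(-12) + 439 = 132 + 439 = 571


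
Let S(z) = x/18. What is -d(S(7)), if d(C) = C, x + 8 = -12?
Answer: 10/9 ≈ 1.1111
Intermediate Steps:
x = -20 (x = -8 - 12 = -20)
S(z) = -10/9 (S(z) = -20/18 = -20*1/18 = -10/9)
-d(S(7)) = -1*(-10/9) = 10/9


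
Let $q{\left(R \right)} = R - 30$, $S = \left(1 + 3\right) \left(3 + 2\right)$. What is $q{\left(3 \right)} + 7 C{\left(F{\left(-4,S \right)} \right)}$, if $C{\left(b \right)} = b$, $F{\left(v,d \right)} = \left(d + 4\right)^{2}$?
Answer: $4005$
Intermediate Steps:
$S = 20$ ($S = 4 \cdot 5 = 20$)
$q{\left(R \right)} = -30 + R$ ($q{\left(R \right)} = R - 30 = -30 + R$)
$F{\left(v,d \right)} = \left(4 + d\right)^{2}$
$q{\left(3 \right)} + 7 C{\left(F{\left(-4,S \right)} \right)} = \left(-30 + 3\right) + 7 \left(4 + 20\right)^{2} = -27 + 7 \cdot 24^{2} = -27 + 7 \cdot 576 = -27 + 4032 = 4005$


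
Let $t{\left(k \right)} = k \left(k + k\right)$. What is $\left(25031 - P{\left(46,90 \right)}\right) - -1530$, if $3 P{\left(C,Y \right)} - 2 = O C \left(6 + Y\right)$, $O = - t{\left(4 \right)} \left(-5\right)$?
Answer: $- \frac{626879}{3} \approx -2.0896 \cdot 10^{5}$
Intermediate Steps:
$t{\left(k \right)} = 2 k^{2}$ ($t{\left(k \right)} = k 2 k = 2 k^{2}$)
$O = 160$ ($O = - 2 \cdot 4^{2} \left(-5\right) = - 2 \cdot 16 \left(-5\right) = \left(-1\right) 32 \left(-5\right) = \left(-32\right) \left(-5\right) = 160$)
$P{\left(C,Y \right)} = \frac{2}{3} + \frac{160 C \left(6 + Y\right)}{3}$
$\left(25031 - P{\left(46,90 \right)}\right) - -1530 = \left(25031 - \left(\frac{2}{3} + 320 \cdot 46 + \frac{160}{3} \cdot 46 \cdot 90\right)\right) - -1530 = \left(25031 - \left(\frac{2}{3} + 14720 + 220800\right)\right) + 1530 = \left(25031 - \frac{706562}{3}\right) + 1530 = - \frac{631469}{3} + 1530 = - \frac{626879}{3}$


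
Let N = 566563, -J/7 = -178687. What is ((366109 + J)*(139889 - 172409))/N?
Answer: -52582173360/566563 ≈ -92809.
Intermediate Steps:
J = 1250809 (J = -7*(-178687) = 1250809)
((366109 + J)*(139889 - 172409))/N = ((366109 + 1250809)*(139889 - 172409))/566563 = (1616918*(-32520))*(1/566563) = -52582173360*1/566563 = -52582173360/566563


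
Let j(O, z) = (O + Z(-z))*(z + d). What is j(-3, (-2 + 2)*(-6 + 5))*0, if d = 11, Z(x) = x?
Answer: 0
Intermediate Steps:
j(O, z) = (11 + z)*(O - z) (j(O, z) = (O - z)*(z + 11) = (O - z)*(11 + z) = (11 + z)*(O - z))
j(-3, (-2 + 2)*(-6 + 5))*0 = (-((-2 + 2)*(-6 + 5))² - 11*(-2 + 2)*(-6 + 5) + 11*(-3) - 3*(-2 + 2)*(-6 + 5))*0 = (-(0*(-1))² - 0*(-1) - 33 - 0*(-1))*0 = (-1*0² - 11*0 - 33 - 3*0)*0 = (-1*0 + 0 - 33 + 0)*0 = (0 + 0 - 33 + 0)*0 = -33*0 = 0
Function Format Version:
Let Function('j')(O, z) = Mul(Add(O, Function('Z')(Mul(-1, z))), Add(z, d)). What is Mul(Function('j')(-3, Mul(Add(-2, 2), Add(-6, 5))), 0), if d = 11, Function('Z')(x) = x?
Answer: 0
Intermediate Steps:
Function('j')(O, z) = Mul(Add(11, z), Add(O, Mul(-1, z))) (Function('j')(O, z) = Mul(Add(O, Mul(-1, z)), Add(z, 11)) = Mul(Add(O, Mul(-1, z)), Add(11, z)) = Mul(Add(11, z), Add(O, Mul(-1, z))))
Mul(Function('j')(-3, Mul(Add(-2, 2), Add(-6, 5))), 0) = Mul(Add(Mul(-1, Pow(Mul(Add(-2, 2), Add(-6, 5)), 2)), Mul(-11, Mul(Add(-2, 2), Add(-6, 5))), Mul(11, -3), Mul(-3, Mul(Add(-2, 2), Add(-6, 5)))), 0) = Mul(Add(Mul(-1, Pow(Mul(0, -1), 2)), Mul(-11, Mul(0, -1)), -33, Mul(-3, Mul(0, -1))), 0) = Mul(Add(Mul(-1, Pow(0, 2)), Mul(-11, 0), -33, Mul(-3, 0)), 0) = Mul(Add(Mul(-1, 0), 0, -33, 0), 0) = Mul(Add(0, 0, -33, 0), 0) = Mul(-33, 0) = 0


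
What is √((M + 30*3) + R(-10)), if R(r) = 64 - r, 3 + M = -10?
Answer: √151 ≈ 12.288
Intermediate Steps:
M = -13 (M = -3 - 10 = -13)
√((M + 30*3) + R(-10)) = √((-13 + 30*3) + (64 - 1*(-10))) = √((-13 + 90) + (64 + 10)) = √(77 + 74) = √151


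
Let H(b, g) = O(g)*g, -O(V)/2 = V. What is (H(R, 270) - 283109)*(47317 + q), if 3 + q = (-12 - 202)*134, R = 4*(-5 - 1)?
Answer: -7994005942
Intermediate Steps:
O(V) = -2*V
R = -24 (R = 4*(-6) = -24)
q = -28679 (q = -3 + (-12 - 202)*134 = -3 - 214*134 = -3 - 28676 = -28679)
H(b, g) = -2*g**2 (H(b, g) = (-2*g)*g = -2*g**2)
(H(R, 270) - 283109)*(47317 + q) = (-2*270**2 - 283109)*(47317 - 28679) = (-2*72900 - 283109)*18638 = (-145800 - 283109)*18638 = -428909*18638 = -7994005942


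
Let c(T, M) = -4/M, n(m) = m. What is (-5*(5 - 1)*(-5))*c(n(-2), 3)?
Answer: -400/3 ≈ -133.33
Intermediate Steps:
(-5*(5 - 1)*(-5))*c(n(-2), 3) = (-5*(5 - 1)*(-5))*(-4/3) = (-5*4*(-5))*(-4*⅓) = -20*(-5)*(-4/3) = 100*(-4/3) = -400/3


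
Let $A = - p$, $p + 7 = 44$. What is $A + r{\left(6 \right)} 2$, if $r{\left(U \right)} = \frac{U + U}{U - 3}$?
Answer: $-29$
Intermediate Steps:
$p = 37$ ($p = -7 + 44 = 37$)
$r{\left(U \right)} = \frac{2 U}{-3 + U}$
$A = -37$ ($A = \left(-1\right) 37 = -37$)
$A + r{\left(6 \right)} 2 = -37 + 2 \cdot 6 \frac{1}{-3 + 6} \cdot 2 = -37 + 2 \cdot 6 \cdot \frac{1}{3} \cdot 2 = -37 + 4 \cdot 2 = -37 + 8 = -29$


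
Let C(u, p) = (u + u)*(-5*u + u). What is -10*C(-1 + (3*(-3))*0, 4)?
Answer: 80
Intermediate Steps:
C(u, p) = -8*u² (C(u, p) = (2*u)*(-4*u) = -8*u²)
-10*C(-1 + (3*(-3))*0, 4) = -(-80)*(-1 + (3*(-3))*0)² = -(-80)*(-1 - 9*0)² = -(-80)*(-1 + 0)² = -(-80)*(-1)² = -(-80) = -10*(-8) = 80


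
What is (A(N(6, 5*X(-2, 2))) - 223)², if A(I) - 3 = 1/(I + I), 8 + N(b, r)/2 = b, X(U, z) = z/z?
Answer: 3101121/64 ≈ 48455.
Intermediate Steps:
X(U, z) = 1
N(b, r) = -16 + 2*b
A(I) = 3 + 1/(2*I) (A(I) = 3 + 1/(I + I) = 3 + 1/(2*I))
(A(N(6, 5*X(-2, 2))) - 223)² = ((3 + 1/(2*(-16 + 2*6))) - 223)² = ((3 + 1/(2*(-16 + 12))) - 223)² = ((3 + (½)/(-4)) - 223)² = ((3 + (½)*(-¼)) - 223)² = ((3 - ⅛) - 223)² = (23/8 - 223)² = (-1761/8)² = 3101121/64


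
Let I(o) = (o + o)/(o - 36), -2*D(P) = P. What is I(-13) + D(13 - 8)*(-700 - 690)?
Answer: 170301/49 ≈ 3475.5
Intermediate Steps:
D(P) = -P/2
I(o) = 2*o/(-36 + o) (I(o) = (2*o)/(-36 + o) = 2*o/(-36 + o))
I(-13) + D(13 - 8)*(-700 - 690) = 2*(-13)/(-36 - 13) + (-(13 - 8)/2)*(-700 - 690) = 2*(-13)/(-49) - ½*5*(-1390) = 2*(-13)*(-1/49) - 5/2*(-1390) = 26/49 + 3475 = 170301/49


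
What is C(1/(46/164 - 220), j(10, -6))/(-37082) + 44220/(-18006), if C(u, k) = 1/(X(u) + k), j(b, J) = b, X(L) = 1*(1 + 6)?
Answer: -4646006781/1891812394 ≈ -2.4558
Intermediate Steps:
X(L) = 7 (X(L) = 1*7 = 7)
C(u, k) = 1/(7 + k)
C(1/(46/164 - 220), j(10, -6))/(-37082) + 44220/(-18006) = 1/((7 + 10)*(-37082)) + 44220/(-18006) = -1/37082/17 + 44220*(-1/18006) = (1/17)*(-1/37082) - 7370/3001 = -1/630394 - 7370/3001 = -4646006781/1891812394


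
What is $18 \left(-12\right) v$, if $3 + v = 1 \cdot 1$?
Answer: $432$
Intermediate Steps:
$v = -2$ ($v = -3 + 1 \cdot 1 = -3 + 1 = -2$)
$18 \left(-12\right) v = 18 \left(-12\right) \left(-2\right) = \left(-216\right) \left(-2\right) = 432$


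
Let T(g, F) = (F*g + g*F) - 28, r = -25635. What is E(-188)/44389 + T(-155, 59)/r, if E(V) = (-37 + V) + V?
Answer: 267510149/379304005 ≈ 0.70527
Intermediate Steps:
T(g, F) = -28 + 2*F*g (T(g, F) = (F*g + F*g) - 28 = 2*F*g - 28 = -28 + 2*F*g)
E(V) = -37 + 2*V
E(-188)/44389 + T(-155, 59)/r = (-37 + 2*(-188))/44389 + (-28 + 2*59*(-155))/(-25635) = (-37 - 376)*(1/44389) + (-28 - 18290)*(-1/25635) = -413*1/44389 - 18318*(-1/25635) = -413/44389 + 6106/8545 = 267510149/379304005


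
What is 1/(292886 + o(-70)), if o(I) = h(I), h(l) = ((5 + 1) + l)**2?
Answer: 1/296982 ≈ 3.3672e-6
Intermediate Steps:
h(l) = (6 + l)**2
o(I) = (6 + I)**2
1/(292886 + o(-70)) = 1/(292886 + (6 - 70)**2) = 1/(292886 + (-64)**2) = 1/(292886 + 4096) = 1/296982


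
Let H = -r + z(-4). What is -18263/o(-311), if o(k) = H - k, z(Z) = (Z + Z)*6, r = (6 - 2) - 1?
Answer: -18263/260 ≈ -70.242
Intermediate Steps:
r = 3 (r = 4 - 1 = 3)
z(Z) = 12*Z (z(Z) = (2*Z)*6 = 12*Z)
H = -51 (H = -1*3 + 12*(-4) = -3 - 48 = -51)
o(k) = -51 - k
-18263/o(-311) = -18263/(-51 - 1*(-311)) = -18263/(-51 + 311) = -18263/260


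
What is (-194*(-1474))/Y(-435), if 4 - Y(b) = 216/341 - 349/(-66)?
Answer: -585065976/3931 ≈ -1.4883e+5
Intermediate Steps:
Y(b) = -3931/2046 (Y(b) = 4 - (216/341 - 349/(-66)) = 4 - (216*(1/341) - 349*(-1/66)) = 4 - (216/341 + 349/66) = 4 - 1*12115/2046 = 4 - 12115/2046 = -3931/2046)
(-194*(-1474))/Y(-435) = (-194*(-1474))/(-3931/2046) = 285956*(-2046/3931) = -585065976/3931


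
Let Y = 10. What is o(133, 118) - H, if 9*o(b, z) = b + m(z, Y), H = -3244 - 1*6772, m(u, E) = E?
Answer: 90287/9 ≈ 10032.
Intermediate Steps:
H = -10016 (H = -3244 - 6772 = -10016)
o(b, z) = 10/9 + b/9 (o(b, z) = (b + 10)/9 = (10 + b)/9 = 10/9 + b/9)
o(133, 118) - H = (10/9 + (1/9)*133) - 1*(-10016) = (10/9 + 133/9) + 10016 = 143/9 + 10016 = 90287/9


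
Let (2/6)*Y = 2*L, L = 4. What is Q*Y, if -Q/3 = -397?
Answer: 28584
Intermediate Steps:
Q = 1191 (Q = -3*(-397) = 1191)
Y = 24 (Y = 3*(2*4) = 3*8 = 24)
Q*Y = 1191*24 = 28584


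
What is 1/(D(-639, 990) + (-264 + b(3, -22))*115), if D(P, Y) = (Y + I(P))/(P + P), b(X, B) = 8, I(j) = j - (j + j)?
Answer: -142/4180661 ≈ -3.3966e-5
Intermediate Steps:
I(j) = -j (I(j) = j - 2*j = -j)
D(P, Y) = (Y - P)/(2*P) (D(P, Y) = (Y - P)/(P + P) = (Y - P)/((2*P)) = (Y - P)*(1/(2*P)) = (Y - P)/(2*P))
1/(D(-639, 990) + (-264 + b(3, -22))*115) = 1/((1/2)*(990 - 1*(-639))/(-639) + (-264 + 8)*115) = 1/((1/2)*(-1/639)*(990 + 639) - 256*115) = 1/((1/2)*(-1/639)*1629 - 29440) = 1/(-181/142 - 29440) = 1/(-4180661/142) = -142/4180661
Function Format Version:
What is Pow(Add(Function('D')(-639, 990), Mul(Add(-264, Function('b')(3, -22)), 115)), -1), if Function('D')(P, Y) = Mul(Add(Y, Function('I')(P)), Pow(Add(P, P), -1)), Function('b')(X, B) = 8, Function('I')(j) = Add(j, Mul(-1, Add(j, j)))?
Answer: Rational(-142, 4180661) ≈ -3.3966e-5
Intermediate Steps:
Function('I')(j) = Mul(-1, j) (Function('I')(j) = Add(j, Mul(-1, Mul(2, j))) = Add(j, Mul(-2, j)) = Mul(-1, j))
Function('D')(P, Y) = Mul(Rational(1, 2), Pow(P, -1), Add(Y, Mul(-1, P))) (Function('D')(P, Y) = Mul(Add(Y, Mul(-1, P)), Pow(Add(P, P), -1)) = Mul(Add(Y, Mul(-1, P)), Pow(Mul(2, P), -1)) = Mul(Add(Y, Mul(-1, P)), Mul(Rational(1, 2), Pow(P, -1))) = Mul(Rational(1, 2), Pow(P, -1), Add(Y, Mul(-1, P))))
Pow(Add(Function('D')(-639, 990), Mul(Add(-264, Function('b')(3, -22)), 115)), -1) = Pow(Add(Mul(Rational(1, 2), Pow(-639, -1), Add(990, Mul(-1, -639))), Mul(Add(-264, 8), 115)), -1) = Pow(Add(Mul(Rational(1, 2), Rational(-1, 639), Add(990, 639)), Mul(-256, 115)), -1) = Pow(Add(Mul(Rational(1, 2), Rational(-1, 639), 1629), -29440), -1) = Pow(Add(Rational(-181, 142), -29440), -1) = Pow(Rational(-4180661, 142), -1) = Rational(-142, 4180661)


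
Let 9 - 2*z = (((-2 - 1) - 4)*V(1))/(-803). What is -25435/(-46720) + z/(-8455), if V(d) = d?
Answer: 4975309/9147776 ≈ 0.54388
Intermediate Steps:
z = 3610/803 (z = 9/2 - ((-2 - 1) - 4)*1/(2*(-803)) = 9/2 - (-3 - 4)*1*(-1)/(2*803) = 9/2 - (-7*1)*(-1)/(2*803) = 9/2 - (-7)*(-1)/(2*803) = 9/2 - 1/2*7/803 = 9/2 - 7/1606 = 3610/803 ≈ 4.4956)
-25435/(-46720) + z/(-8455) = -25435/(-46720) + (3610/803)/(-8455) = -25435*(-1/46720) + (3610/803)*(-1/8455) = 5087/9344 - 38/71467 = 4975309/9147776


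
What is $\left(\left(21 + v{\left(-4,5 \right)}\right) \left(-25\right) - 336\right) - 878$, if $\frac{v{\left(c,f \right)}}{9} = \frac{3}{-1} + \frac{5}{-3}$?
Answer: $-689$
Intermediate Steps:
$v{\left(c,f \right)} = -42$ ($v{\left(c,f \right)} = 9 \left(\frac{3}{-1} + \frac{5}{-3}\right) = 9 \left(3 \left(-1\right) + 5 \left(- \frac{1}{3}\right)\right) = 9 \left(-3 - \frac{5}{3}\right) = 9 \left(- \frac{14}{3}\right) = -42$)
$\left(\left(21 + v{\left(-4,5 \right)}\right) \left(-25\right) - 336\right) - 878 = \left(\left(21 - 42\right) \left(-25\right) - 336\right) - 878 = \left(\left(-21\right) \left(-25\right) - 336\right) - 878 = \left(525 - 336\right) - 878 = 189 - 878 = -689$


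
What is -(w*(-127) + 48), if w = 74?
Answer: 9350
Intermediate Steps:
-(w*(-127) + 48) = -(74*(-127) + 48) = -(-9398 + 48) = -1*(-9350) = 9350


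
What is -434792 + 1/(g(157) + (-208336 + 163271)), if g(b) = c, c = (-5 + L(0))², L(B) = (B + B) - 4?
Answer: -19558683329/44984 ≈ -4.3479e+5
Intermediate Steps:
L(B) = -4 + 2*B (L(B) = 2*B - 4 = -4 + 2*B)
c = 81 (c = (-5 + (-4 + 2*0))² = (-5 + (-4 + 0))² = (-5 - 4)² = (-9)² = 81)
g(b) = 81
-434792 + 1/(g(157) + (-208336 + 163271)) = -434792 + 1/(81 + (-208336 + 163271)) = -434792 + 1/(81 - 45065) = -434792 + 1/(-44984) = -434792 - 1/44984 = -19558683329/44984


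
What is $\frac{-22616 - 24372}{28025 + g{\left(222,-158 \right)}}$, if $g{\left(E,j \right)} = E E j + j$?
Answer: $\frac{46988}{7759005} \approx 0.0060559$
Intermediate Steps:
$g{\left(E,j \right)} = j + j E^{2}$ ($g{\left(E,j \right)} = E^{2} j + j = j E^{2} + j = j + j E^{2}$)
$\frac{-22616 - 24372}{28025 + g{\left(222,-158 \right)}} = \frac{-22616 - 24372}{28025 - 158 \left(1 + 222^{2}\right)} = - \frac{46988}{28025 - 158 \left(1 + 49284\right)} = - \frac{46988}{28025 - 7787030} = - \frac{46988}{-7759005} = \left(-46988\right) \left(- \frac{1}{7759005}\right) = \frac{46988}{7759005}$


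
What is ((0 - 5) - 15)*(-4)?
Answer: 80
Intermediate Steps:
((0 - 5) - 15)*(-4) = (-5 - 15)*(-4) = -20*(-4) = 80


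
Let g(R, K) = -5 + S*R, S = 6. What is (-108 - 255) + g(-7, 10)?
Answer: -410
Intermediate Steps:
g(R, K) = -5 + 6*R
(-108 - 255) + g(-7, 10) = (-108 - 255) + (-5 + 6*(-7)) = -363 + (-5 - 42) = -363 - 47 = -410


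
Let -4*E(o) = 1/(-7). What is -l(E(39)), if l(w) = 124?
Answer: -124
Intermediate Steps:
E(o) = 1/28 (E(o) = -1/4/(-7) = -1/4*(-1/7) = 1/28)
-l(E(39)) = -1*124 = -124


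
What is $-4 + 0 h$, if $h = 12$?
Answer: $-4$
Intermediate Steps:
$-4 + 0 h = -4 + 0 \cdot 12 = -4 + 0 = -4$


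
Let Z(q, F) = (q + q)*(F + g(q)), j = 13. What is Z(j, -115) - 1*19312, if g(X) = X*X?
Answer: -17908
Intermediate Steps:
g(X) = X²
Z(q, F) = 2*q*(F + q²) (Z(q, F) = (q + q)*(F + q²) = (2*q)*(F + q²) = 2*q*(F + q²))
Z(j, -115) - 1*19312 = 2*13*(-115 + 13²) - 1*19312 = 2*13*(-115 + 169) - 19312 = 2*13*54 - 19312 = 1404 - 19312 = -17908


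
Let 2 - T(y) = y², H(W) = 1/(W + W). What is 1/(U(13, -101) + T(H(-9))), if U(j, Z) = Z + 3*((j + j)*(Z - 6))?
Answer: -324/2736181 ≈ -0.00011841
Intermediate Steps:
H(W) = 1/(2*W)
U(j, Z) = Z + 6*j*(-6 + Z) (U(j, Z) = Z + 3*((2*j)*(-6 + Z)) = Z + 3*(2*j*(-6 + Z)) = Z + 6*j*(-6 + Z))
T(y) = 2 - y²
1/(U(13, -101) + T(H(-9))) = 1/((-101 - 36*13 + 6*(-101)*13) + (2 - ((½)/(-9))²)) = 1/((-101 - 468 - 7878) + (2 - ((½)*(-⅑))²)) = 1/(-8447 + (2 - (-1/18)²)) = 1/(-8447 + (2 - 1*1/324)) = 1/(-8447 + (2 - 1/324)) = 1/(-8447 + 647/324) = 1/(-2736181/324) = -324/2736181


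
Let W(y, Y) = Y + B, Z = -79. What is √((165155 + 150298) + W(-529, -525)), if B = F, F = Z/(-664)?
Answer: √34712636986/332 ≈ 561.18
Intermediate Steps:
F = 79/664 (F = -79/(-664) = -79*(-1/664) = 79/664 ≈ 0.11898)
B = 79/664 ≈ 0.11898
W(y, Y) = 79/664 + Y (W(y, Y) = Y + 79/664 = 79/664 + Y)
√((165155 + 150298) + W(-529, -525)) = √((165155 + 150298) + (79/664 - 525)) = √(315453 - 348521/664) = √(209112271/664) = √34712636986/332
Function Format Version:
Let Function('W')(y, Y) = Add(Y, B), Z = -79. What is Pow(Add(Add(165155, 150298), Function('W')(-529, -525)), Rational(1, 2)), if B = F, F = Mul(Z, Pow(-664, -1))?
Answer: Mul(Rational(1, 332), Pow(34712636986, Rational(1, 2))) ≈ 561.18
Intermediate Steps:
F = Rational(79, 664) (F = Mul(-79, Pow(-664, -1)) = Mul(-79, Rational(-1, 664)) = Rational(79, 664) ≈ 0.11898)
B = Rational(79, 664) ≈ 0.11898
Function('W')(y, Y) = Add(Rational(79, 664), Y) (Function('W')(y, Y) = Add(Y, Rational(79, 664)) = Add(Rational(79, 664), Y))
Pow(Add(Add(165155, 150298), Function('W')(-529, -525)), Rational(1, 2)) = Pow(Add(Add(165155, 150298), Add(Rational(79, 664), -525)), Rational(1, 2)) = Pow(Add(315453, Rational(-348521, 664)), Rational(1, 2)) = Pow(Rational(209112271, 664), Rational(1, 2)) = Mul(Rational(1, 332), Pow(34712636986, Rational(1, 2)))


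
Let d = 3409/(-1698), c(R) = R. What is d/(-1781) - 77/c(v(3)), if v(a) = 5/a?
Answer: -698558833/15120690 ≈ -46.199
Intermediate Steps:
d = -3409/1698 (d = 3409*(-1/1698) = -3409/1698 ≈ -2.0077)
d/(-1781) - 77/c(v(3)) = -3409/1698/(-1781) - 77/(5/3) = -3409/1698*(-1/1781) - 77/(5*(1/3)) = 3409/3024138 - 77/5/3 = 3409/3024138 - 77*3/5 = 3409/3024138 - 231/5 = -698558833/15120690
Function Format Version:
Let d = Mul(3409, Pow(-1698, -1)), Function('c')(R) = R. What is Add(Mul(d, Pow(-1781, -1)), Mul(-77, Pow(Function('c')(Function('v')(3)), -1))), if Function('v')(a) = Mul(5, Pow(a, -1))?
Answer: Rational(-698558833, 15120690) ≈ -46.199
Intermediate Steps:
d = Rational(-3409, 1698) (d = Mul(3409, Rational(-1, 1698)) = Rational(-3409, 1698) ≈ -2.0077)
Add(Mul(d, Pow(-1781, -1)), Mul(-77, Pow(Function('c')(Function('v')(3)), -1))) = Add(Mul(Rational(-3409, 1698), Pow(-1781, -1)), Mul(-77, Pow(Mul(5, Pow(3, -1)), -1))) = Add(Mul(Rational(-3409, 1698), Rational(-1, 1781)), Mul(-77, Pow(Mul(5, Rational(1, 3)), -1))) = Add(Rational(3409, 3024138), Mul(-77, Pow(Rational(5, 3), -1))) = Add(Rational(3409, 3024138), Mul(-77, Rational(3, 5))) = Add(Rational(3409, 3024138), Rational(-231, 5)) = Rational(-698558833, 15120690)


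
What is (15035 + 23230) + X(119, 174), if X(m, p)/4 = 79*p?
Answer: 93249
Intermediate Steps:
X(m, p) = 316*p (X(m, p) = 4*(79*p) = 316*p)
(15035 + 23230) + X(119, 174) = (15035 + 23230) + 316*174 = 38265 + 54984 = 93249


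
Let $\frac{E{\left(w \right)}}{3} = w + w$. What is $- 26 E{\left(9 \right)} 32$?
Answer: $-44928$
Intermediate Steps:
$E{\left(w \right)} = 6 w$ ($E{\left(w \right)} = 3 \left(w + w\right) = 3 \cdot 2 w = 6 w$)
$- 26 E{\left(9 \right)} 32 = - 26 \cdot 6 \cdot 9 \cdot 32 = \left(-26\right) 54 \cdot 32 = \left(-1404\right) 32 = -44928$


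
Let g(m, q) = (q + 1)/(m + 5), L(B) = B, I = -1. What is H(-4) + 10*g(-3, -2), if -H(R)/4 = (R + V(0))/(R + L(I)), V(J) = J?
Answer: -41/5 ≈ -8.2000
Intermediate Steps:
g(m, q) = (1 + q)/(5 + m)
H(R) = -4*R/(-1 + R) (H(R) = -4*(R + 0)/(R - 1) = -4*R/(-1 + R))
H(-4) + 10*g(-3, -2) = -4*(-4)/(-1 - 4) + 10*((1 - 2)/(5 - 3)) = -4*(-4)/(-5) + 10*(-1/2) = -4*(-4)*(-1/5) + 10*((1/2)*(-1)) = -16/5 + 10*(-1/2) = -16/5 - 5 = -41/5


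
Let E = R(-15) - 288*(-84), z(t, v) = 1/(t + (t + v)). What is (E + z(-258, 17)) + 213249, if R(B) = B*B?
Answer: 118595333/499 ≈ 2.3767e+5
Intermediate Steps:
z(t, v) = 1/(v + 2*t)
R(B) = B²
E = 24417 (E = (-15)² - 288*(-84) = 225 + 24192 = 24417)
(E + z(-258, 17)) + 213249 = (24417 + 1/(17 + 2*(-258))) + 213249 = (24417 + 1/(17 - 516)) + 213249 = (24417 + 1/(-499)) + 213249 = (24417 - 1/499) + 213249 = 12184082/499 + 213249 = 118595333/499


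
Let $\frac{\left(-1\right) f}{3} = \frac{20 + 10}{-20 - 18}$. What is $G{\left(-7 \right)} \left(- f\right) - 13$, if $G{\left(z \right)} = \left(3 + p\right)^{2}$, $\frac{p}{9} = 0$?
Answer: $- \frac{652}{19} \approx -34.316$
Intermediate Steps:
$f = \frac{45}{19}$ ($f = - 3 \frac{20 + 10}{-20 - 18} = - 3 \frac{30}{-38} = - 3 \cdot 30 \left(- \frac{1}{38}\right) = \left(-3\right) \left(- \frac{15}{19}\right) = \frac{45}{19} \approx 2.3684$)
$p = 0$ ($p = 9 \cdot 0 = 0$)
$G{\left(z \right)} = 9$ ($G{\left(z \right)} = \left(3 + 0\right)^{2} = 3^{2} = 9$)
$G{\left(-7 \right)} \left(- f\right) - 13 = 9 \left(\left(-1\right) \frac{45}{19}\right) - 13 = 9 \left(- \frac{45}{19}\right) - 13 = - \frac{405}{19} - 13 = - \frac{652}{19}$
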